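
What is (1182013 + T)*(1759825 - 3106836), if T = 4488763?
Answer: -7638597650536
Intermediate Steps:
(1182013 + T)*(1759825 - 3106836) = (1182013 + 4488763)*(1759825 - 3106836) = 5670776*(-1347011) = -7638597650536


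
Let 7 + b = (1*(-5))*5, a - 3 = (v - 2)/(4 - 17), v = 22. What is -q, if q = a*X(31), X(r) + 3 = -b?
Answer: -551/13 ≈ -42.385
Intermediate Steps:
a = 19/13 (a = 3 + (22 - 2)/(4 - 17) = 3 + 20/(-13) = 3 + 20*(-1/13) = 3 - 20/13 = 19/13 ≈ 1.4615)
b = -32 (b = -7 + (1*(-5))*5 = -7 - 5*5 = -7 - 25 = -32)
X(r) = 29 (X(r) = -3 - 1*(-32) = -3 + 32 = 29)
q = 551/13 (q = (19/13)*29 = 551/13 ≈ 42.385)
-q = -1*551/13 = -551/13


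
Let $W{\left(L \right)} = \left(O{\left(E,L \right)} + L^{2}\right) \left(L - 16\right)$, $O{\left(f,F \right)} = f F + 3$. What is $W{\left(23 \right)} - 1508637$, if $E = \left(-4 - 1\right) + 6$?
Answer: $-1504752$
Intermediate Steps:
$E = 1$ ($E = \left(-4 - 1\right) + 6 = -5 + 6 = 1$)
$O{\left(f,F \right)} = 3 + F f$ ($O{\left(f,F \right)} = F f + 3 = 3 + F f$)
$W{\left(L \right)} = \left(-16 + L\right) \left(3 + L + L^{2}\right)$ ($W{\left(L \right)} = \left(\left(3 + L 1\right) + L^{2}\right) \left(L - 16\right) = \left(\left(3 + L\right) + L^{2}\right) \left(-16 + L\right) = \left(3 + L + L^{2}\right) \left(-16 + L\right) = \left(-16 + L\right) \left(3 + L + L^{2}\right)$)
$W{\left(23 \right)} - 1508637 = \left(-48 + 23^{3} - 15 \cdot 23^{2} - 299\right) - 1508637 = \left(-48 + 12167 - 7935 - 299\right) - 1508637 = 3885 - 1508637 = -1504752$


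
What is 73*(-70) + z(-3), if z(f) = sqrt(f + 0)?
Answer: -5110 + I*sqrt(3) ≈ -5110.0 + 1.732*I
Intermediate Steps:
z(f) = sqrt(f)
73*(-70) + z(-3) = 73*(-70) + sqrt(-3) = -5110 + I*sqrt(3)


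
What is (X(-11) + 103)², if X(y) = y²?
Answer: 50176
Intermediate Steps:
(X(-11) + 103)² = ((-11)² + 103)² = (121 + 103)² = 224² = 50176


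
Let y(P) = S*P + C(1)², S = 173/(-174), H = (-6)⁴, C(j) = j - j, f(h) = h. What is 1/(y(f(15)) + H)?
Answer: 58/74303 ≈ 0.00078059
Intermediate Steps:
C(j) = 0
H = 1296
S = -173/174 (S = 173*(-1/174) = -173/174 ≈ -0.99425)
y(P) = -173*P/174 (y(P) = -173*P/174 + 0² = -173*P/174 + 0 = -173*P/174)
1/(y(f(15)) + H) = 1/(-173/174*15 + 1296) = 1/(-865/58 + 1296) = 1/(74303/58) = 58/74303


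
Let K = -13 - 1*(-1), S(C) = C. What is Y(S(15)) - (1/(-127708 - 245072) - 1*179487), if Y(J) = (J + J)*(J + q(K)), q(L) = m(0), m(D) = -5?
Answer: 67020997861/372780 ≈ 1.7979e+5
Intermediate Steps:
K = -12 (K = -13 + 1 = -12)
q(L) = -5
Y(J) = 2*J*(-5 + J) (Y(J) = (J + J)*(J - 5) = (2*J)*(-5 + J) = 2*J*(-5 + J))
Y(S(15)) - (1/(-127708 - 245072) - 1*179487) = 2*15*(-5 + 15) - (1/(-127708 - 245072) - 1*179487) = 2*15*10 - (1/(-372780) - 179487) = 300 - (-1/372780 - 179487) = 300 - 1*(-66909163861/372780) = 300 + 66909163861/372780 = 67020997861/372780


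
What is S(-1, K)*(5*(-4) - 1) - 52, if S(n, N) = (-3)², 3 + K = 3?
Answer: -241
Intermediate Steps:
K = 0 (K = -3 + 3 = 0)
S(n, N) = 9
S(-1, K)*(5*(-4) - 1) - 52 = 9*(5*(-4) - 1) - 52 = 9*(-20 - 1) - 52 = 9*(-21) - 52 = -189 - 52 = -241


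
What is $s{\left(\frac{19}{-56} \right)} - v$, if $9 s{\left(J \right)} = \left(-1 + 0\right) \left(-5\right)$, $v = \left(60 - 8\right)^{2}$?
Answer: $- \frac{24331}{9} \approx -2703.4$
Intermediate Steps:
$v = 2704$ ($v = 52^{2} = 2704$)
$s{\left(J \right)} = \frac{5}{9}$ ($s{\left(J \right)} = \frac{\left(-1 + 0\right) \left(-5\right)}{9} = \frac{\left(-1\right) \left(-5\right)}{9} = \frac{1}{9} \cdot 5 = \frac{5}{9}$)
$s{\left(\frac{19}{-56} \right)} - v = \frac{5}{9} - 2704 = - \frac{24331}{9}$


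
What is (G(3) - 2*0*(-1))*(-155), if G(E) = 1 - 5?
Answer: 620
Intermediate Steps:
G(E) = -4
(G(3) - 2*0*(-1))*(-155) = (-4 - 2*0*(-1))*(-155) = (-4 + 0*(-1))*(-155) = (-4 + 0)*(-155) = -4*(-155) = 620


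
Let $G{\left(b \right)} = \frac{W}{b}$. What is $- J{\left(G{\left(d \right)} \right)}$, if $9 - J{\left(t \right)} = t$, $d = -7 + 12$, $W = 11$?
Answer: $- \frac{34}{5} \approx -6.8$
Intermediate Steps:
$d = 5$
$G{\left(b \right)} = \frac{11}{b}$
$J{\left(t \right)} = 9 - t$
$- J{\left(G{\left(d \right)} \right)} = - (9 - \frac{11}{5}) = \left(-1\right) \frac{34}{5} = - \frac{34}{5}$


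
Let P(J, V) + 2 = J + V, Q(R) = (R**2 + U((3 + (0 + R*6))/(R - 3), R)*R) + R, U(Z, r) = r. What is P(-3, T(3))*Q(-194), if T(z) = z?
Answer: -150156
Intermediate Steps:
Q(R) = R + 2*R**2 (Q(R) = (R**2 + R*R) + R = (R**2 + R**2) + R = 2*R**2 + R = R + 2*R**2)
P(J, V) = -2 + J + V (P(J, V) = -2 + (J + V) = -2 + J + V)
P(-3, T(3))*Q(-194) = (-2 - 3 + 3)*(-194*(1 + 2*(-194))) = -(-388)*(1 - 388) = -(-388)*(-387) = -2*75078 = -150156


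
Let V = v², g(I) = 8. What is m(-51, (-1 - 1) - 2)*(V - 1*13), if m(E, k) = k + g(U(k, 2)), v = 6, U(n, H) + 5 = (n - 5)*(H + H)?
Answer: 92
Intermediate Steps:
U(n, H) = -5 + 2*H*(-5 + n) (U(n, H) = -5 + (n - 5)*(H + H) = -5 + (-5 + n)*(2*H) = -5 + 2*H*(-5 + n))
V = 36 (V = 6² = 36)
m(E, k) = 8 + k (m(E, k) = k + 8 = 8 + k)
m(-51, (-1 - 1) - 2)*(V - 1*13) = (8 + ((-1 - 1) - 2))*(36 - 1*13) = (8 + (-2 - 2))*(36 - 13) = (8 - 4)*23 = 4*23 = 92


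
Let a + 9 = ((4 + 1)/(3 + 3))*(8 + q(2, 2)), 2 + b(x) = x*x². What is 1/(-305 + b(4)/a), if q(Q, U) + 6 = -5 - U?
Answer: -79/24467 ≈ -0.0032288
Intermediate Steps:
b(x) = -2 + x³ (b(x) = -2 + x*x² = -2 + x³)
q(Q, U) = -11 - U (q(Q, U) = -6 + (-5 - U) = -11 - U)
a = -79/6 (a = -9 + ((4 + 1)/(3 + 3))*(8 + (-11 - 1*2)) = -9 + (5/6)*(8 + (-11 - 2)) = -9 + (5*(⅙))*(8 - 13) = -9 + (⅚)*(-5) = -9 - 25/6 = -79/6 ≈ -13.167)
1/(-305 + b(4)/a) = 1/(-305 + (-2 + 4³)/(-79/6)) = 1/(-305 + (-2 + 64)*(-6/79)) = 1/(-305 + 62*(-6/79)) = 1/(-305 - 372/79) = 1/(-24467/79) = -79/24467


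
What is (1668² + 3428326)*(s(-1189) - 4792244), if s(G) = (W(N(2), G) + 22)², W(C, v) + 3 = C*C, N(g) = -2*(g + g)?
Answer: -29719686495250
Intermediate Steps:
N(g) = -4*g
W(C, v) = -3 + C² (W(C, v) = -3 + C*C = -3 + C²)
s(G) = 6889 (s(G) = ((-3 + (-4*2)²) + 22)² = ((-3 + (-8)²) + 22)² = ((-3 + 64) + 22)² = (61 + 22)² = 83² = 6889)
(1668² + 3428326)*(s(-1189) - 4792244) = (1668² + 3428326)*(6889 - 4792244) = (2782224 + 3428326)*(-4785355) = 6210550*(-4785355) = -29719686495250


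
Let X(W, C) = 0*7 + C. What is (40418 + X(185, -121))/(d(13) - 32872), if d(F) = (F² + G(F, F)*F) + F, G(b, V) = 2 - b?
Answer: -40297/32833 ≈ -1.2273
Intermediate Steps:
X(W, C) = C (X(W, C) = 0 + C = C)
d(F) = F + F² + F*(2 - F) (d(F) = (F² + (2 - F)*F) + F = (F² + F*(2 - F)) + F = F + F² + F*(2 - F))
(40418 + X(185, -121))/(d(13) - 32872) = (40418 - 121)/(3*13 - 32872) = 40297/(39 - 32872) = 40297/(-32833) = 40297*(-1/32833) = -40297/32833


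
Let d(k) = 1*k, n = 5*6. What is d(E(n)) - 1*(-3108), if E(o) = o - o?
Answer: 3108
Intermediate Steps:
n = 30
E(o) = 0
d(k) = k
d(E(n)) - 1*(-3108) = 0 - 1*(-3108) = 0 + 3108 = 3108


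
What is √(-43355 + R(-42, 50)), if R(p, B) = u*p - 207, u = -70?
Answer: I*√40622 ≈ 201.55*I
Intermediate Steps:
R(p, B) = -207 - 70*p (R(p, B) = -70*p - 207 = -207 - 70*p)
√(-43355 + R(-42, 50)) = √(-43355 + (-207 - 70*(-42))) = √(-43355 + (-207 + 2940)) = √(-43355 + 2733) = √(-40622) = I*√40622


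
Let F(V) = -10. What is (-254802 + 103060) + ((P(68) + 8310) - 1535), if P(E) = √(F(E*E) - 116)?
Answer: -144967 + 3*I*√14 ≈ -1.4497e+5 + 11.225*I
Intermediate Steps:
P(E) = 3*I*√14 (P(E) = √(-10 - 116) = √(-126) = 3*I*√14)
(-254802 + 103060) + ((P(68) + 8310) - 1535) = (-254802 + 103060) + ((3*I*√14 + 8310) - 1535) = -151742 + ((8310 + 3*I*√14) - 1535) = -151742 + (6775 + 3*I*√14) = -144967 + 3*I*√14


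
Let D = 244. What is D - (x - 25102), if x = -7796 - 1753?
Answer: 34895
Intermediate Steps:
x = -9549
D - (x - 25102) = 244 - (-9549 - 25102) = 244 - 1*(-34651) = 244 + 34651 = 34895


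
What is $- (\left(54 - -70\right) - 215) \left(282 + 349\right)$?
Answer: $57421$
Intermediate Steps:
$- (\left(54 - -70\right) - 215) \left(282 + 349\right) = - (\left(54 + 70\right) - 215) 631 = - (124 - 215) 631 = \left(-1\right) \left(-91\right) 631 = 91 \cdot 631 = 57421$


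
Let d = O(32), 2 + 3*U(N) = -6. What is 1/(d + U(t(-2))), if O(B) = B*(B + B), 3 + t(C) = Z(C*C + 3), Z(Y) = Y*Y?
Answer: 3/6136 ≈ 0.00048892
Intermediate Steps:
Z(Y) = Y²
t(C) = -3 + (3 + C²)² (t(C) = -3 + (C*C + 3)² = -3 + (C² + 3)² = -3 + (3 + C²)²)
U(N) = -8/3 (U(N) = -⅔ + (⅓)*(-6) = -⅔ - 2 = -8/3)
O(B) = 2*B² (O(B) = B*(2*B) = 2*B²)
d = 2048 (d = 2*32² = 2*1024 = 2048)
1/(d + U(t(-2))) = 1/(2048 - 8/3) = 1/(6136/3) = 3/6136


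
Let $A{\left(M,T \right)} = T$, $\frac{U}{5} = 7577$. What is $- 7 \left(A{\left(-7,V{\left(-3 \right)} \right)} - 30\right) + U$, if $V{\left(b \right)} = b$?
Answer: $38116$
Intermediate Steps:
$U = 37885$ ($U = 5 \cdot 7577 = 37885$)
$- 7 \left(A{\left(-7,V{\left(-3 \right)} \right)} - 30\right) + U = - 7 \left(-3 - 30\right) + 37885 = \left(-7\right) \left(-33\right) + 37885 = 231 + 37885 = 38116$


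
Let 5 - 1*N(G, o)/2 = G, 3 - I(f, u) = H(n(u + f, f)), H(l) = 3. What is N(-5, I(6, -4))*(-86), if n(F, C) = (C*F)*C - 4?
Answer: -1720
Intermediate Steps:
n(F, C) = -4 + F*C² (n(F, C) = F*C² - 4 = -4 + F*C²)
I(f, u) = 0 (I(f, u) = 3 - 1*3 = 3 - 3 = 0)
N(G, o) = 10 - 2*G
N(-5, I(6, -4))*(-86) = (10 - 2*(-5))*(-86) = (10 + 10)*(-86) = 20*(-86) = -1720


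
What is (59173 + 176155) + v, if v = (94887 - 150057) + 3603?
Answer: 183761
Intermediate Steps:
v = -51567 (v = -55170 + 3603 = -51567)
(59173 + 176155) + v = (59173 + 176155) - 51567 = 235328 - 51567 = 183761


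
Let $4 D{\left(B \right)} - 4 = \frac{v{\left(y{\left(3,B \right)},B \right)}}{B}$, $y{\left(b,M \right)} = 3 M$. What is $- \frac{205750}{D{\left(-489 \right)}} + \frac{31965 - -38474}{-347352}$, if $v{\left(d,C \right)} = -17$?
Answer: $- \frac{139790909320147}{685325496} \approx -2.0398 \cdot 10^{5}$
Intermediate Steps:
$D{\left(B \right)} = 1 - \frac{17}{4 B}$ ($D{\left(B \right)} = 1 + \frac{\left(-17\right) \frac{1}{B}}{4} = 1 - \frac{17}{4 B}$)
$- \frac{205750}{D{\left(-489 \right)}} + \frac{31965 - -38474}{-347352} = - \frac{205750}{\frac{1}{-489} \left(- \frac{17}{4} - 489\right)} + \frac{31965 - -38474}{-347352} = - \frac{205750}{\left(- \frac{1}{489}\right) \left(- \frac{1973}{4}\right)} + \left(31965 + 38474\right) \left(- \frac{1}{347352}\right) = - \frac{205750}{\frac{1973}{1956}} + 70439 \left(- \frac{1}{347352}\right) = \left(-205750\right) \frac{1956}{1973} - \frac{70439}{347352} = - \frac{402447000}{1973} - \frac{70439}{347352} = - \frac{139790909320147}{685325496}$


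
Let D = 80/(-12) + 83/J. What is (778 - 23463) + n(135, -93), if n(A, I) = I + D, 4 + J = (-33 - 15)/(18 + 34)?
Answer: -4377893/192 ≈ -22802.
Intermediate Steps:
J = -64/13 (J = -4 + (-33 - 15)/(18 + 34) = -4 - 48/52 = -4 - 48*1/52 = -4 - 12/13 = -64/13 ≈ -4.9231)
D = -4517/192 (D = 80/(-12) + 83/(-64/13) = 80*(-1/12) + 83*(-13/64) = -20/3 - 1079/64 = -4517/192 ≈ -23.526)
n(A, I) = -4517/192 + I (n(A, I) = I - 4517/192 = -4517/192 + I)
(778 - 23463) + n(135, -93) = (778 - 23463) + (-4517/192 - 93) = -22685 - 22373/192 = -4377893/192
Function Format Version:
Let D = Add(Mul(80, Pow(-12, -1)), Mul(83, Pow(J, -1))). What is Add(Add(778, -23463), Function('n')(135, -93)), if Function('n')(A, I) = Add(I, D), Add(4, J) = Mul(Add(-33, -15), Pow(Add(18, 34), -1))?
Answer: Rational(-4377893, 192) ≈ -22802.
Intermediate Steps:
J = Rational(-64, 13) (J = Add(-4, Mul(Add(-33, -15), Pow(Add(18, 34), -1))) = Add(-4, Mul(-48, Pow(52, -1))) = Add(-4, Mul(-48, Rational(1, 52))) = Add(-4, Rational(-12, 13)) = Rational(-64, 13) ≈ -4.9231)
D = Rational(-4517, 192) (D = Add(Mul(80, Pow(-12, -1)), Mul(83, Pow(Rational(-64, 13), -1))) = Add(Mul(80, Rational(-1, 12)), Mul(83, Rational(-13, 64))) = Add(Rational(-20, 3), Rational(-1079, 64)) = Rational(-4517, 192) ≈ -23.526)
Function('n')(A, I) = Add(Rational(-4517, 192), I) (Function('n')(A, I) = Add(I, Rational(-4517, 192)) = Add(Rational(-4517, 192), I))
Add(Add(778, -23463), Function('n')(135, -93)) = Add(Add(778, -23463), Add(Rational(-4517, 192), -93)) = Add(-22685, Rational(-22373, 192)) = Rational(-4377893, 192)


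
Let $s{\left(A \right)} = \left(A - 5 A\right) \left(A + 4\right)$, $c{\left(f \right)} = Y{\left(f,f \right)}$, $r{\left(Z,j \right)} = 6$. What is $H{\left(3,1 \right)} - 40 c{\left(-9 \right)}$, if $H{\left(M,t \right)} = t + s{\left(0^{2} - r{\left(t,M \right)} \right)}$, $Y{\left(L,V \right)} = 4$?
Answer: $-207$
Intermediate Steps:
$c{\left(f \right)} = 4$
$s{\left(A \right)} = - 4 A \left(4 + A\right)$
$H{\left(M,t \right)} = -48 + t$ ($H{\left(M,t \right)} = t - 4 \left(0^{2} - 6\right) \left(4 + \left(0^{2} - 6\right)\right) = t - 4 \left(0 - 6\right) \left(4 + \left(0 - 6\right)\right) = t - - 24 \left(4 - 6\right) = t - \left(-24\right) \left(-2\right) = t - 48 = -48 + t$)
$H{\left(3,1 \right)} - 40 c{\left(-9 \right)} = \left(-48 + 1\right) - 160 = -47 - 160 = -207$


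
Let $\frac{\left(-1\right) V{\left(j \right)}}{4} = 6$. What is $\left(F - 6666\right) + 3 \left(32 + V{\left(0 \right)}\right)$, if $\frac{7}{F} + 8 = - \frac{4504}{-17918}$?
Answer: $- \frac{461150353}{69420} \approx -6642.9$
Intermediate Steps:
$V{\left(j \right)} = -24$ ($V{\left(j \right)} = \left(-4\right) 6 = -24$)
$F = - \frac{62713}{69420}$ ($F = \frac{7}{-8 - \frac{4504}{-17918}} = \frac{7}{-8 - - \frac{2252}{8959}} = \frac{7}{-8 + \frac{2252}{8959}} = \frac{7}{- \frac{69420}{8959}} = 7 \left(- \frac{8959}{69420}\right) = - \frac{62713}{69420} \approx -0.90339$)
$\left(F - 6666\right) + 3 \left(32 + V{\left(0 \right)}\right) = \left(- \frac{62713}{69420} - 6666\right) + 3 \left(32 - 24\right) = - \frac{462816433}{69420} + 3 \cdot 8 = - \frac{462816433}{69420} + 24 = - \frac{461150353}{69420}$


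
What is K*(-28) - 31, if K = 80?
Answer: -2271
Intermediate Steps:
K*(-28) - 31 = 80*(-28) - 31 = -2240 - 31 = -2271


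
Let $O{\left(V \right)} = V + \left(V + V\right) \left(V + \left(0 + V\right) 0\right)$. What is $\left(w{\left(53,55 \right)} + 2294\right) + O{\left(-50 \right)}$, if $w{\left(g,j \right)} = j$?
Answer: $7299$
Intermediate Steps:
$O{\left(V \right)} = V + 2 V^{2}$ ($O{\left(V \right)} = V + 2 V \left(V + V 0\right) = V + 2 V \left(V + 0\right) = V + 2 V V = V + 2 V^{2}$)
$\left(w{\left(53,55 \right)} + 2294\right) + O{\left(-50 \right)} = \left(55 + 2294\right) - 50 \left(1 + 2 \left(-50\right)\right) = 2349 - 50 \left(1 - 100\right) = 2349 - -4950 = 2349 + 4950 = 7299$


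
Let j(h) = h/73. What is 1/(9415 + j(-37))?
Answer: 73/687258 ≈ 0.00010622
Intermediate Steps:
j(h) = h/73 (j(h) = h*(1/73) = h/73)
1/(9415 + j(-37)) = 1/(9415 + (1/73)*(-37)) = 1/(9415 - 37/73) = 1/(687258/73) = 73/687258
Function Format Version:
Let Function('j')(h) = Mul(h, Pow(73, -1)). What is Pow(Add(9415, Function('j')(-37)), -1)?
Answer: Rational(73, 687258) ≈ 0.00010622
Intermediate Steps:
Function('j')(h) = Mul(Rational(1, 73), h) (Function('j')(h) = Mul(h, Rational(1, 73)) = Mul(Rational(1, 73), h))
Pow(Add(9415, Function('j')(-37)), -1) = Pow(Add(9415, Mul(Rational(1, 73), -37)), -1) = Pow(Add(9415, Rational(-37, 73)), -1) = Pow(Rational(687258, 73), -1) = Rational(73, 687258)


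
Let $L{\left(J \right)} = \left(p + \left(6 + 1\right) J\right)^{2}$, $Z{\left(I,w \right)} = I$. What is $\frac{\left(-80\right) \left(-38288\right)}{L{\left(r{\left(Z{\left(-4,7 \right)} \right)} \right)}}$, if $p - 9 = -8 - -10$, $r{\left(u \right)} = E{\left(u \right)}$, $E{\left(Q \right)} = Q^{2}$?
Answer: $\frac{3063040}{15129} \approx 202.46$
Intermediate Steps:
$r{\left(u \right)} = u^{2}$
$p = 11$ ($p = 9 - -2 = 9 + \left(-8 + 10\right) = 9 + 2 = 11$)
$L{\left(J \right)} = \left(11 + 7 J\right)^{2}$ ($L{\left(J \right)} = \left(11 + \left(6 + 1\right) J\right)^{2} = \left(11 + 7 J\right)^{2}$)
$\frac{\left(-80\right) \left(-38288\right)}{L{\left(r{\left(Z{\left(-4,7 \right)} \right)} \right)}} = \frac{\left(-80\right) \left(-38288\right)}{\left(11 + 7 \left(-4\right)^{2}\right)^{2}} = \frac{3063040}{\left(11 + 7 \cdot 16\right)^{2}} = \frac{3063040}{\left(11 + 112\right)^{2}} = \frac{3063040}{123^{2}} = \frac{3063040}{15129}$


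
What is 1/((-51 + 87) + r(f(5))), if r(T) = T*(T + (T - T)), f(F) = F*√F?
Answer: 1/161 ≈ 0.0062112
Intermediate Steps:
f(F) = F^(3/2)
r(T) = T² (r(T) = T*(T + 0) = T*T = T²)
1/((-51 + 87) + r(f(5))) = 1/((-51 + 87) + (5^(3/2))²) = 1/(36 + (5*√5)²) = 1/(36 + 125) = 1/161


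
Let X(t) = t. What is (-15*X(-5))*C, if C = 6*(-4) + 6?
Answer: -1350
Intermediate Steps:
C = -18 (C = -24 + 6 = -18)
(-15*X(-5))*C = -15*(-5)*(-18) = 75*(-18) = -1350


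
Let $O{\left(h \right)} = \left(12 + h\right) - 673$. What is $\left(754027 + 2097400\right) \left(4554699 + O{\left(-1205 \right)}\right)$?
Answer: $12982070942691$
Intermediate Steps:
$O{\left(h \right)} = -661 + h$
$\left(754027 + 2097400\right) \left(4554699 + O{\left(-1205 \right)}\right) = \left(754027 + 2097400\right) \left(4554699 - 1866\right) = 2851427 \left(4554699 - 1866\right) = 2851427 \cdot 4552833 = 12982070942691$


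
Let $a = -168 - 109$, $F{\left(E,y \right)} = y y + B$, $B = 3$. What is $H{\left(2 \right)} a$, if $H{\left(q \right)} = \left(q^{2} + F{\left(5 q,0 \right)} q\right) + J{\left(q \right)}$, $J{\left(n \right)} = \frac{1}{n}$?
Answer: $- \frac{5817}{2} \approx -2908.5$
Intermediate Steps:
$F{\left(E,y \right)} = 3 + y^{2}$ ($F{\left(E,y \right)} = y y + 3 = y^{2} + 3 = 3 + y^{2}$)
$H{\left(q \right)} = \frac{1}{q} + q^{2} + 3 q$ ($H{\left(q \right)} = \left(q^{2} + \left(3 + 0^{2}\right) q\right) + \frac{1}{q} = \left(q^{2} + \left(3 + 0\right) q\right) + \frac{1}{q} = \left(q^{2} + 3 q\right) + \frac{1}{q} = \frac{1}{q} + q^{2} + 3 q$)
$a = -277$ ($a = -168 - 109 = -277$)
$H{\left(2 \right)} a = \frac{1 + 2^{2} \left(3 + 2\right)}{2} \left(-277\right) = \frac{1 + 4 \cdot 5}{2} \left(-277\right) = \frac{1 + 20}{2} \left(-277\right) = \frac{1}{2} \cdot 21 \left(-277\right) = \frac{21}{2} \left(-277\right) = - \frac{5817}{2}$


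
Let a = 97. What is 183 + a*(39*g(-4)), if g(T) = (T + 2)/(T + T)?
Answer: 4515/4 ≈ 1128.8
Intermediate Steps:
g(T) = (2 + T)/(2*T) (g(T) = (2 + T)/((2*T)) = (2 + T)*(1/(2*T)) = (2 + T)/(2*T))
183 + a*(39*g(-4)) = 183 + 97*(39*((½)*(2 - 4)/(-4))) = 183 + 97*(39*((½)*(-¼)*(-2))) = 183 + 97*(39*(¼)) = 183 + 97*(39/4) = 183 + 3783/4 = 4515/4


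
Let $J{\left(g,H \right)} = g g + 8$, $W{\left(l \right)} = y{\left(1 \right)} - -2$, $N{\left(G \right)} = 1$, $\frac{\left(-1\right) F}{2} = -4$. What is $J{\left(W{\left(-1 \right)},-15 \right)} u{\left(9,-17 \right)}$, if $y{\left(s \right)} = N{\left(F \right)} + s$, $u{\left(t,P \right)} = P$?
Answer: $-408$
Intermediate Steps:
$F = 8$ ($F = \left(-2\right) \left(-4\right) = 8$)
$y{\left(s \right)} = 1 + s$
$W{\left(l \right)} = 4$ ($W{\left(l \right)} = \left(1 + 1\right) - -2 = 2 + 2 = 4$)
$J{\left(g,H \right)} = 8 + g^{2}$ ($J{\left(g,H \right)} = g^{2} + 8 = 8 + g^{2}$)
$J{\left(W{\left(-1 \right)},-15 \right)} u{\left(9,-17 \right)} = \left(8 + 4^{2}\right) \left(-17\right) = \left(8 + 16\right) \left(-17\right) = 24 \left(-17\right) = -408$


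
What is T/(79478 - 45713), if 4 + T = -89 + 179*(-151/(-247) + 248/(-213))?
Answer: -2020094/355282083 ≈ -0.0056859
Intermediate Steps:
T = -10100470/52611 (T = -4 + (-89 + 179*(-151/(-247) + 248/(-213))) = -4 + (-89 + 179*(-151*(-1/247) + 248*(-1/213))) = -4 + (-89 + 179*(151/247 - 248/213)) = -4 + (-89 + 179*(-29093/52611)) = -4 + (-89 - 5207647/52611) = -4 - 9890026/52611 = -10100470/52611 ≈ -191.98)
T/(79478 - 45713) = -10100470/(52611*(79478 - 45713)) = -10100470/52611/33765 = -10100470/52611*1/33765 = -2020094/355282083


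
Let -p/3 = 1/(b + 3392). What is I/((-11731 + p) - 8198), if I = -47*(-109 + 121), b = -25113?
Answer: 2041774/72146301 ≈ 0.028300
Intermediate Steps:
I = -564 (I = -47*12 = -564)
p = 3/21721 (p = -3/(-25113 + 3392) = -3/(-21721) = -3*(-1/21721) = 3/21721 ≈ 0.00013812)
I/((-11731 + p) - 8198) = -564/((-11731 + 3/21721) - 8198) = -564/(-254809048/21721 - 8198) = -564/(-432877806/21721) = -564*(-21721/432877806) = 2041774/72146301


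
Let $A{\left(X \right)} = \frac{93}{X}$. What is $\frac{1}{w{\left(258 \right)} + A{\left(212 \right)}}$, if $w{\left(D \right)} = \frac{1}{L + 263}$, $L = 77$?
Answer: $\frac{9010}{3979} \approx 2.2644$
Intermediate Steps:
$w{\left(D \right)} = \frac{1}{340}$ ($w{\left(D \right)} = \frac{1}{77 + 263} = \frac{1}{340}$)
$\frac{1}{w{\left(258 \right)} + A{\left(212 \right)}} = \frac{1}{\frac{1}{340} + \frac{93}{212}} = \frac{1}{\frac{3979}{9010}} = \frac{9010}{3979}$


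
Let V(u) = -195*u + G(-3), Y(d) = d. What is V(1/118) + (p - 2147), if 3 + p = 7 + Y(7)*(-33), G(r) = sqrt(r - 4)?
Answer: -280327/118 + I*sqrt(7) ≈ -2375.7 + 2.6458*I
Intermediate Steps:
G(r) = sqrt(-4 + r)
p = -227 (p = -3 + (7 + 7*(-33)) = -3 + (7 - 231) = -3 - 224 = -227)
V(u) = -195*u + I*sqrt(7) (V(u) = -195*u + sqrt(-4 - 3) = -195*u + sqrt(-7) = -195*u + I*sqrt(7))
V(1/118) + (p - 2147) = (-195/118 + I*sqrt(7)) + (-227 - 2147) = (-195*1/118 + I*sqrt(7)) - 2374 = (-195/118 + I*sqrt(7)) - 2374 = -280327/118 + I*sqrt(7)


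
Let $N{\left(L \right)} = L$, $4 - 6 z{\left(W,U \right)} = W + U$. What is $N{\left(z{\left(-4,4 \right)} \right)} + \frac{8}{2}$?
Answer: $\frac{14}{3} \approx 4.6667$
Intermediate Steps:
$z{\left(W,U \right)} = \frac{2}{3} - \frac{U}{6} - \frac{W}{6}$ ($z{\left(W,U \right)} = \frac{2}{3} - \frac{W + U}{6} = \frac{2}{3} - \frac{U + W}{6} = \frac{2}{3} - \left(\frac{U}{6} + \frac{W}{6}\right) = \frac{2}{3} - \frac{U}{6} - \frac{W}{6}$)
$N{\left(z{\left(-4,4 \right)} \right)} + \frac{8}{2} = \left(\frac{2}{3} - \frac{2}{3} - - \frac{2}{3}\right) + \frac{8}{2} = \left(\frac{2}{3} - \frac{2}{3} + \frac{2}{3}\right) + 8 \cdot \frac{1}{2} = \frac{2}{3} + 4 = \frac{14}{3}$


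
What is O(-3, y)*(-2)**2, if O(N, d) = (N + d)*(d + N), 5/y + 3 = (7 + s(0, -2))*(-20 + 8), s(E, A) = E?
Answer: 283024/7569 ≈ 37.393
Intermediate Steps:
y = -5/87 (y = 5/(-3 + (7 + 0)*(-20 + 8)) = 5/(-3 + 7*(-12)) = 5/(-3 - 84) = 5/(-87) = 5*(-1/87) = -5/87 ≈ -0.057471)
O(N, d) = (N + d)**2 (O(N, d) = (N + d)*(N + d) = (N + d)**2)
O(-3, y)*(-2)**2 = (-3 - 5/87)**2*(-2)**2 = (-266/87)**2*4 = (70756/7569)*4 = 283024/7569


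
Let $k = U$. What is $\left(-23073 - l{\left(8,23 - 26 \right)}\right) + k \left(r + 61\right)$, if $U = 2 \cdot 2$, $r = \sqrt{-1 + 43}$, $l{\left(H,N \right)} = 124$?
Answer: $-22953 + 4 \sqrt{42} \approx -22927.0$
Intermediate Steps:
$r = \sqrt{42} \approx 6.4807$
$U = 4$
$k = 4$
$\left(-23073 - l{\left(8,23 - 26 \right)}\right) + k \left(r + 61\right) = \left(-23073 - 124\right) + 4 \left(\sqrt{42} + 61\right) = \left(-23073 - 124\right) + 4 \left(61 + \sqrt{42}\right) = -23197 + \left(244 + 4 \sqrt{42}\right) = -22953 + 4 \sqrt{42}$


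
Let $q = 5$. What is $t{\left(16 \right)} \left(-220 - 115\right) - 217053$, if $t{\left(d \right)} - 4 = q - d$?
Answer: $-214708$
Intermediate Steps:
$t{\left(d \right)} = 9 - d$ ($t{\left(d \right)} = 4 - \left(-5 + d\right) = 9 - d$)
$t{\left(16 \right)} \left(-220 - 115\right) - 217053 = \left(9 - 16\right) \left(-220 - 115\right) - 217053 = \left(9 - 16\right) \left(-335\right) - 217053 = \left(-7\right) \left(-335\right) - 217053 = 2345 - 217053 = -214708$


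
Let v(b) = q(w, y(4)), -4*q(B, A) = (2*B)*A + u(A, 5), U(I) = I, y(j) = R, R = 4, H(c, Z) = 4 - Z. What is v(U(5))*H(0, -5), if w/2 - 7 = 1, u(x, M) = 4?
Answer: -297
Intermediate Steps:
w = 16 (w = 14 + 2*1 = 14 + 2 = 16)
y(j) = 4
q(B, A) = -1 - A*B/2 (q(B, A) = -((2*B)*A + 4)/4 = -(2*A*B + 4)/4 = -(4 + 2*A*B)/4 = -1 - A*B/2)
v(b) = -33 (v(b) = -1 - ½*4*16 = -1 - 32 = -33)
v(U(5))*H(0, -5) = -33*(4 - 1*(-5)) = -33*(4 + 5) = -33*9 = -297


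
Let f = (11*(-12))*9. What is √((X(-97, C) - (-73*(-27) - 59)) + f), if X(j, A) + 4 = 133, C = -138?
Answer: I*√2971 ≈ 54.507*I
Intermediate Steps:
f = -1188 (f = -132*9 = -1188)
X(j, A) = 129 (X(j, A) = -4 + 133 = 129)
√((X(-97, C) - (-73*(-27) - 59)) + f) = √((129 - (-73*(-27) - 59)) - 1188) = √((129 - (1971 - 59)) - 1188) = √((129 - 1*1912) - 1188) = √((129 - 1912) - 1188) = √(-1783 - 1188) = √(-2971) = I*√2971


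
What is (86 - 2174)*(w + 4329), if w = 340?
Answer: -9748872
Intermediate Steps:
(86 - 2174)*(w + 4329) = (86 - 2174)*(340 + 4329) = -2088*4669 = -9748872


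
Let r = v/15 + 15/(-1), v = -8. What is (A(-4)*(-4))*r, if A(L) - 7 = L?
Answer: 932/5 ≈ 186.40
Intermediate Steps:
A(L) = 7 + L
r = -233/15 (r = -8/15 + 15/(-1) = -8*1/15 + 15*(-1) = -8/15 - 15 = -233/15 ≈ -15.533)
(A(-4)*(-4))*r = ((7 - 4)*(-4))*(-233/15) = (3*(-4))*(-233/15) = -12*(-233/15) = 932/5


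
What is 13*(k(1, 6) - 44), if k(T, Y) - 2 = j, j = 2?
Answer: -520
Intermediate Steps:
k(T, Y) = 4 (k(T, Y) = 2 + 2 = 4)
13*(k(1, 6) - 44) = 13*(4 - 44) = 13*(-40) = -520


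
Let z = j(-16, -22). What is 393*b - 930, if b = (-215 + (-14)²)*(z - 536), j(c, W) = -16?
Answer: 4120854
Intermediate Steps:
z = -16
b = 10488 (b = (-215 + (-14)²)*(-16 - 536) = (-215 + 196)*(-552) = -19*(-552) = 10488)
393*b - 930 = 393*10488 - 930 = 4121784 - 930 = 4120854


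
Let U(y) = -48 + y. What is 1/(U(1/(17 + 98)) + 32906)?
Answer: 115/3778671 ≈ 3.0434e-5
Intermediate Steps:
1/(U(1/(17 + 98)) + 32906) = 1/((-48 + 1/(17 + 98)) + 32906) = 1/((-48 + 1/115) + 32906) = 1/(-5519/115 + 32906) = 1/(3778671/115) = 115/3778671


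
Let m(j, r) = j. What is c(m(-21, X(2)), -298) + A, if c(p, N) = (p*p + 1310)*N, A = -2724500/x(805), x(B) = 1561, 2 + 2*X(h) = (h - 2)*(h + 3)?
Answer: -817251178/1561 ≈ -5.2354e+5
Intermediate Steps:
X(h) = -1 + (-2 + h)*(3 + h)/2 (X(h) = -1 + ((h - 2)*(h + 3))/2 = -1 + ((-2 + h)*(3 + h))/2 = -1 + (-2 + h)*(3 + h)/2)
A = -2724500/1561 ≈ -1745.4
c(p, N) = N*(1310 + p²) (c(p, N) = (p² + 1310)*N = (1310 + p²)*N = N*(1310 + p²))
c(m(-21, X(2)), -298) + A = -298*(1310 + (-21)²) - 2724500/1561 = -298*(1310 + 441) - 2724500/1561 = -298*1751 - 2724500/1561 = -521798 - 2724500/1561 = -817251178/1561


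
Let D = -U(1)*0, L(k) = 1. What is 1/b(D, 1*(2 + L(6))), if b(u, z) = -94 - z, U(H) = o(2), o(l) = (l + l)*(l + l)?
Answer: -1/97 ≈ -0.010309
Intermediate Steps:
o(l) = 4*l² (o(l) = (2*l)*(2*l) = 4*l²)
U(H) = 16 (U(H) = 4*2² = 4*4 = 16)
D = 0 (D = -1*16*0 = -16*0 = 0)
1/b(D, 1*(2 + L(6))) = 1/(-94 - (2 + 1)) = 1/(-94 - 3) = 1/(-97) = -1/97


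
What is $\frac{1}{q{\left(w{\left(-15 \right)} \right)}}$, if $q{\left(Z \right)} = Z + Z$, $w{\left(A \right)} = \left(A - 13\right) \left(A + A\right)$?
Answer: $\frac{1}{1680} \approx 0.00059524$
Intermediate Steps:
$w{\left(A \right)} = 2 A \left(-13 + A\right)$ ($w{\left(A \right)} = \left(-13 + A\right) 2 A = 2 A \left(-13 + A\right)$)
$q{\left(Z \right)} = 2 Z$
$\frac{1}{q{\left(w{\left(-15 \right)} \right)}} = \frac{1}{2 \cdot 2 \left(-15\right) \left(-13 - 15\right)} = \frac{1}{2 \cdot 2 \left(-15\right) \left(-28\right)} = \frac{1}{2 \cdot 840} = \frac{1}{1680}$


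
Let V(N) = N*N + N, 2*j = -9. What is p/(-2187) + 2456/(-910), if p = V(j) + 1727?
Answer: -13914349/3980340 ≈ -3.4958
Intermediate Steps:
j = -9/2 (j = (1/2)*(-9) = -9/2 ≈ -4.5000)
V(N) = N + N**2 (V(N) = N**2 + N = N + N**2)
p = 6971/4 (p = -9*(1 - 9/2)/2 + 1727 = -9/2*(-7/2) + 1727 = 63/4 + 1727 = 6971/4 ≈ 1742.8)
p/(-2187) + 2456/(-910) = (6971/4)/(-2187) + 2456/(-910) = (6971/4)*(-1/2187) + 2456*(-1/910) = -6971/8748 - 1228/455 = -13914349/3980340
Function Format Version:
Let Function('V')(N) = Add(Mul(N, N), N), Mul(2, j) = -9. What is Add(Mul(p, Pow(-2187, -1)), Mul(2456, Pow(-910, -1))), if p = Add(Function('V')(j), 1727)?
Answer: Rational(-13914349, 3980340) ≈ -3.4958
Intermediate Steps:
j = Rational(-9, 2) (j = Mul(Rational(1, 2), -9) = Rational(-9, 2) ≈ -4.5000)
Function('V')(N) = Add(N, Pow(N, 2)) (Function('V')(N) = Add(Pow(N, 2), N) = Add(N, Pow(N, 2)))
p = Rational(6971, 4) (p = Add(Mul(Rational(-9, 2), Add(1, Rational(-9, 2))), 1727) = Add(Mul(Rational(-9, 2), Rational(-7, 2)), 1727) = Add(Rational(63, 4), 1727) = Rational(6971, 4) ≈ 1742.8)
Add(Mul(p, Pow(-2187, -1)), Mul(2456, Pow(-910, -1))) = Add(Mul(Rational(6971, 4), Pow(-2187, -1)), Mul(2456, Pow(-910, -1))) = Add(Mul(Rational(6971, 4), Rational(-1, 2187)), Mul(2456, Rational(-1, 910))) = Add(Rational(-6971, 8748), Rational(-1228, 455)) = Rational(-13914349, 3980340)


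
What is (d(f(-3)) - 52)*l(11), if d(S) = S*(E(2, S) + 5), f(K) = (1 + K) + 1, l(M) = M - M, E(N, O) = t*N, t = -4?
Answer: 0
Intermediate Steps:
E(N, O) = -4*N
l(M) = 0
f(K) = 2 + K
d(S) = -3*S (d(S) = S*(-4*2 + 5) = S*(-8 + 5) = S*(-3) = -3*S)
(d(f(-3)) - 52)*l(11) = (-3*(2 - 3) - 52)*0 = (-3*(-1) - 52)*0 = (3 - 52)*0 = -49*0 = 0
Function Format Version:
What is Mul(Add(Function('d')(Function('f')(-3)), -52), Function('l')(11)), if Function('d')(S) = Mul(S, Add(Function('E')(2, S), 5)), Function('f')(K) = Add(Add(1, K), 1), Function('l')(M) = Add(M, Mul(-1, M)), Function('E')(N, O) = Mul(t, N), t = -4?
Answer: 0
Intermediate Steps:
Function('E')(N, O) = Mul(-4, N)
Function('l')(M) = 0
Function('f')(K) = Add(2, K)
Function('d')(S) = Mul(-3, S) (Function('d')(S) = Mul(S, Add(Mul(-4, 2), 5)) = Mul(S, Add(-8, 5)) = Mul(S, -3) = Mul(-3, S))
Mul(Add(Function('d')(Function('f')(-3)), -52), Function('l')(11)) = Mul(Add(Mul(-3, Add(2, -3)), -52), 0) = Mul(Add(Mul(-3, -1), -52), 0) = Mul(Add(3, -52), 0) = Mul(-49, 0) = 0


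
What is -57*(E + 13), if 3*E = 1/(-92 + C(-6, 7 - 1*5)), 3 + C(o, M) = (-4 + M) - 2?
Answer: -73340/99 ≈ -740.81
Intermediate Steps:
C(o, M) = -9 + M (C(o, M) = -3 + ((-4 + M) - 2) = -3 + (-6 + M) = -9 + M)
E = -1/297 (E = 1/(3*(-92 + (-9 + (7 - 1*5)))) = 1/(3*(-92 + (-9 + (7 - 5)))) = 1/(3*(-92 + (-9 + 2))) = 1/(3*(-92 - 7)) = (1/3)/(-99) = (1/3)*(-1/99) = -1/297 ≈ -0.0033670)
-57*(E + 13) = -57*(-1/297 + 13) = -57*3860/297 = -73340/99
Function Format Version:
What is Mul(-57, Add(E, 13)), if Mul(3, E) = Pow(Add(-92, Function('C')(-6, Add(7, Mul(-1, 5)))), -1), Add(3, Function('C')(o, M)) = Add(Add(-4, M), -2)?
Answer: Rational(-73340, 99) ≈ -740.81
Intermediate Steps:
Function('C')(o, M) = Add(-9, M) (Function('C')(o, M) = Add(-3, Add(Add(-4, M), -2)) = Add(-3, Add(-6, M)) = Add(-9, M))
E = Rational(-1, 297) (E = Mul(Rational(1, 3), Pow(Add(-92, Add(-9, Add(7, Mul(-1, 5)))), -1)) = Mul(Rational(1, 3), Pow(Add(-92, Add(-9, Add(7, -5))), -1)) = Mul(Rational(1, 3), Pow(Add(-92, Add(-9, 2)), -1)) = Mul(Rational(1, 3), Pow(Add(-92, -7), -1)) = Mul(Rational(1, 3), Pow(-99, -1)) = Mul(Rational(1, 3), Rational(-1, 99)) = Rational(-1, 297) ≈ -0.0033670)
Mul(-57, Add(E, 13)) = Mul(-57, Add(Rational(-1, 297), 13)) = Mul(-57, Rational(3860, 297)) = Rational(-73340, 99)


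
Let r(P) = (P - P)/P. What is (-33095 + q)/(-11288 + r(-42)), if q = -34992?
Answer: 68087/11288 ≈ 6.0318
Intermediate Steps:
r(P) = 0 (r(P) = 0/P = 0)
(-33095 + q)/(-11288 + r(-42)) = (-33095 - 34992)/(-11288 + 0) = -68087/(-11288) = -68087*(-1/11288) = 68087/11288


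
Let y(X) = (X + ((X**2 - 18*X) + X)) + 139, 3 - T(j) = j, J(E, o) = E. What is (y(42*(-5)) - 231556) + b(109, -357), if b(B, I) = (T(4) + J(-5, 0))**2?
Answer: -183921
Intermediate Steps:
T(j) = 3 - j
y(X) = 139 + X**2 - 16*X (y(X) = (X + (X**2 - 17*X)) + 139 = (X**2 - 16*X) + 139 = 139 + X**2 - 16*X)
b(B, I) = 36 (b(B, I) = ((3 - 1*4) - 5)**2 = ((3 - 4) - 5)**2 = (-1 - 5)**2 = (-6)**2 = 36)
(y(42*(-5)) - 231556) + b(109, -357) = ((139 + (42*(-5))**2 - 672*(-5)) - 231556) + 36 = ((139 + (-210)**2 - 16*(-210)) - 231556) + 36 = ((139 + 44100 + 3360) - 231556) + 36 = (47599 - 231556) + 36 = -183957 + 36 = -183921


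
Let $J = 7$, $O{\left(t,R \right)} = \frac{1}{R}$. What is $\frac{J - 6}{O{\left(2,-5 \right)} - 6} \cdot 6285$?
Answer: $- \frac{31425}{31} \approx -1013.7$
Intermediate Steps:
$\frac{J - 6}{O{\left(2,-5 \right)} - 6} \cdot 6285 = \frac{7 - 6}{\frac{1}{-5} - 6} \cdot 6285 = 1 \frac{1}{- \frac{1}{5} - 6} \cdot 6285 = 1 \frac{1}{- \frac{31}{5}} \cdot 6285 = 1 \left(- \frac{5}{31}\right) 6285 = \left(- \frac{5}{31}\right) 6285 = - \frac{31425}{31}$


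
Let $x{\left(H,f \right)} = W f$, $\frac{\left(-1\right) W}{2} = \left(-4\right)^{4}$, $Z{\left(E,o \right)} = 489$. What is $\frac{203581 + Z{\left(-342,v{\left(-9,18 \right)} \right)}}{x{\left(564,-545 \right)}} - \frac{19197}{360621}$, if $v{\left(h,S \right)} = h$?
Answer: $\frac{758168851}{1118085376} \approx 0.6781$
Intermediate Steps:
$W = -512$ ($W = - 2 \left(-4\right)^{4} = \left(-2\right) 256 = -512$)
$x{\left(H,f \right)} = - 512 f$
$\frac{203581 + Z{\left(-342,v{\left(-9,18 \right)} \right)}}{x{\left(564,-545 \right)}} - \frac{19197}{360621} = \frac{203581 + 489}{\left(-512\right) \left(-545\right)} - \frac{19197}{360621} = \frac{204070}{279040} - \frac{2133}{40069} = 204070 \cdot \frac{1}{279040} - \frac{2133}{40069} = \frac{20407}{27904} - \frac{2133}{40069} = \frac{758168851}{1118085376}$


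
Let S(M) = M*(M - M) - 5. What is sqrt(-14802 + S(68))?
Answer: I*sqrt(14807) ≈ 121.68*I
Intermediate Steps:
S(M) = -5 (S(M) = M*0 - 5 = 0 - 5 = -5)
sqrt(-14802 + S(68)) = sqrt(-14802 - 5) = sqrt(-14807) = I*sqrt(14807)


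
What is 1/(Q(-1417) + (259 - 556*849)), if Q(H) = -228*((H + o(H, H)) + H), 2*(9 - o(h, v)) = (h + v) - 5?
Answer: -1/151331 ≈ -6.6080e-6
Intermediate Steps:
o(h, v) = 23/2 - h/2 - v/2 (o(h, v) = 9 - ((h + v) - 5)/2 = 9 - (-5 + h + v)/2 = 9 + (5/2 - h/2 - v/2) = 23/2 - h/2 - v/2)
Q(H) = -2622 - 228*H (Q(H) = -228*((H + (23/2 - H/2 - H/2)) + H) = -228*((H + (23/2 - H)) + H) = -228*(23/2 + H) = -2622 - 228*H)
1/(Q(-1417) + (259 - 556*849)) = 1/((-2622 - 228*(-1417)) + (259 - 556*849)) = 1/((-2622 + 323076) + (259 - 472044)) = 1/(320454 - 471785) = 1/(-151331) = -1/151331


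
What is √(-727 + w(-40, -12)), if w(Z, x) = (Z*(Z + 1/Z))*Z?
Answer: I*√64767 ≈ 254.49*I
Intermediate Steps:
w(Z, x) = Z²*(Z + 1/Z)
√(-727 + w(-40, -12)) = √(-727 + (-40 + (-40)³)) = √(-727 + (-40 - 64000)) = √(-727 - 64040) = √(-64767) = I*√64767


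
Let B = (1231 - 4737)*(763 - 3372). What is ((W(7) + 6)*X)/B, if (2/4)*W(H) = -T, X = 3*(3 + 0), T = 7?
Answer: -36/4573577 ≈ -7.8713e-6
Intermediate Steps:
X = 9 (X = 3*3 = 9)
W(H) = -14 (W(H) = 2*(-1*7) = 2*(-7) = -14)
B = 9147154 (B = -3506*(-2609) = 9147154)
((W(7) + 6)*X)/B = ((-14 + 6)*9)/9147154 = -8*9*(1/9147154) = -72*1/9147154 = -36/4573577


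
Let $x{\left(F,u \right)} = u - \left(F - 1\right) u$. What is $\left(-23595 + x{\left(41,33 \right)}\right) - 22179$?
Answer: $-47061$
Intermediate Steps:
$x{\left(F,u \right)} = u - u \left(-1 + F\right)$ ($x{\left(F,u \right)} = u - \left(F - 1\right) u = u - \left(-1 + F\right) u = u - u \left(-1 + F\right)$)
$\left(-23595 + x{\left(41,33 \right)}\right) - 22179 = \left(-23595 + 33 \left(2 - 41\right)\right) - 22179 = \left(-23595 + 33 \left(-39\right)\right) - 22179 = \left(-23595 - 1287\right) - 22179 = -24882 - 22179 = -47061$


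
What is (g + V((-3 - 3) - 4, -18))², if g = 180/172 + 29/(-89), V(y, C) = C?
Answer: 4372912384/14645929 ≈ 298.58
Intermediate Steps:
g = 2758/3827 (g = 180*(1/172) + 29*(-1/89) = 45/43 - 29/89 = 2758/3827 ≈ 0.72067)
(g + V((-3 - 3) - 4, -18))² = (2758/3827 - 18)² = (-66128/3827)² = 4372912384/14645929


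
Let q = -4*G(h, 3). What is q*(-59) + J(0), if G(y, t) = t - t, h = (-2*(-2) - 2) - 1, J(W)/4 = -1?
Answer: -4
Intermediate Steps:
J(W) = -4 (J(W) = 4*(-1) = -4)
h = 1 (h = (4 - 2) - 1 = 2 - 1 = 1)
G(y, t) = 0
q = 0 (q = -4*0 = 0)
q*(-59) + J(0) = 0*(-59) - 4 = 0 - 4 = -4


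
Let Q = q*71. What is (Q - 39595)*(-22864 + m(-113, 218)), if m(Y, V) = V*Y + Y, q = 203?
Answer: 1198940202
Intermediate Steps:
m(Y, V) = Y + V*Y
Q = 14413 (Q = 203*71 = 14413)
(Q - 39595)*(-22864 + m(-113, 218)) = (14413 - 39595)*(-22864 - 113*(1 + 218)) = -25182*(-22864 - 113*219) = -25182*(-22864 - 24747) = -25182*(-47611) = 1198940202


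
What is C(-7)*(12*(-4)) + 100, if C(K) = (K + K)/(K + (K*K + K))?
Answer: 596/5 ≈ 119.20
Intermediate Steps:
C(K) = 2*K/(K² + 2*K) (C(K) = (2*K)/(K + (K² + K)) = (2*K)/(K + (K + K²)) = (2*K)/(K² + 2*K) = 2*K/(K² + 2*K))
C(-7)*(12*(-4)) + 100 = (2/(2 - 7))*(12*(-4)) + 100 = (2/(-5))*(-48) + 100 = (2*(-⅕))*(-48) + 100 = -⅖*(-48) + 100 = 96/5 + 100 = 596/5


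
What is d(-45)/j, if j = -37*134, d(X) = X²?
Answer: -2025/4958 ≈ -0.40843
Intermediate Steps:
j = -4958
d(-45)/j = (-45)²/(-4958) = 2025*(-1/4958) = -2025/4958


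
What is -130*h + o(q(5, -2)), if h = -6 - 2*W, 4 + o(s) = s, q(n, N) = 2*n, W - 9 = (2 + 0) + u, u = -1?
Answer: 3386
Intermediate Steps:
W = 10 (W = 9 + ((2 + 0) - 1) = 9 + (2 - 1) = 9 + 1 = 10)
o(s) = -4 + s
h = -26 (h = -6 - 2*10 = -6 - 20 = -26)
-130*h + o(q(5, -2)) = -130*(-26) + (-4 + 2*5) = 3380 + (-4 + 10) = 3380 + 6 = 3386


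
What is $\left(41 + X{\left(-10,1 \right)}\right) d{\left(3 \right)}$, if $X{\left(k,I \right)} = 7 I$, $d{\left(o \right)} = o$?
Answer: $144$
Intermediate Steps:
$\left(41 + X{\left(-10,1 \right)}\right) d{\left(3 \right)} = \left(41 + 7 \cdot 1\right) 3 = \left(41 + 7\right) 3 = 48 \cdot 3 = 144$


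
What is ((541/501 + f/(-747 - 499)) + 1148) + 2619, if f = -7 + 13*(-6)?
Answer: 2352251353/624246 ≈ 3768.1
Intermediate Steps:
f = -85 (f = -7 - 78 = -85)
((541/501 + f/(-747 - 499)) + 1148) + 2619 = ((541/501 - 85/(-747 - 499)) + 1148) + 2619 = ((541*(1/501) - 85/(-1246)) + 1148) + 2619 = ((541/501 - 85*(-1/1246)) + 1148) + 2619 = ((541/501 + 85/1246) + 1148) + 2619 = (716671/624246 + 1148) + 2619 = 717351079/624246 + 2619 = 2352251353/624246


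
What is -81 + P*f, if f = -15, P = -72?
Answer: 999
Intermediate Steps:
-81 + P*f = -81 - 72*(-15) = -81 + 1080 = 999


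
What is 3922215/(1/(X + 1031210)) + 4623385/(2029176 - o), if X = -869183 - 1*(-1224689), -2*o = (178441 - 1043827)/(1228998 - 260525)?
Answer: 2137745778173290626737561/393040347111 ≈ 5.4390e+12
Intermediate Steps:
o = 432693/968473 (o = -(178441 - 1043827)/(2*(1228998 - 260525)) = -(-432693)/968473 = -½*(-865386/968473) = 432693/968473 ≈ 0.44678)
X = 355506 (X = -869183 + 1224689 = 355506)
3922215/(1/(X + 1031210)) + 4623385/(2029176 - o) = 3922215/(1/(355506 + 1031210)) + 4623385/(2029176 - 1*432693/968473) = 3922215/(1/1386716) + 4623385/(2029176 - 432693/968473) = 3922215/(1/1386716) + 4623385/(1965201735555/968473) = 3922215*1386716 + 4623385*(968473/1965201735555) = 5438998295940 + 895524708221/393040347111 = 2137745778173290626737561/393040347111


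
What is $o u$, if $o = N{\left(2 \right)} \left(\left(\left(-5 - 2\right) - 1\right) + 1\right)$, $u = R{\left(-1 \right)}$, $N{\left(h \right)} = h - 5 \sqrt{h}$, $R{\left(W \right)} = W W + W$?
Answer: $0$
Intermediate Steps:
$R{\left(W \right)} = W + W^{2}$ ($R{\left(W \right)} = W^{2} + W = W + W^{2}$)
$u = 0$ ($u = - (1 - 1) = \left(-1\right) 0 = 0$)
$o = -14 + 35 \sqrt{2}$ ($o = \left(2 - 5 \sqrt{2}\right) \left(\left(\left(-5 - 2\right) - 1\right) + 1\right) = \left(2 - 5 \sqrt{2}\right) \left(\left(-7 - 1\right) + 1\right) = \left(2 - 5 \sqrt{2}\right) \left(-8 + 1\right) = \left(2 - 5 \sqrt{2}\right) \left(-7\right) = -14 + 35 \sqrt{2} \approx 35.497$)
$o u = \left(-14 + 35 \sqrt{2}\right) 0 = 0$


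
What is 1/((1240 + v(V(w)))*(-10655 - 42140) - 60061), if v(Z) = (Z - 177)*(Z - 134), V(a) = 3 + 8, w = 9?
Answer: -1/1143494171 ≈ -8.7451e-10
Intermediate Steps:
V(a) = 11
v(Z) = (-177 + Z)*(-134 + Z)
1/((1240 + v(V(w)))*(-10655 - 42140) - 60061) = 1/((1240 + (23718 + 11² - 311*11))*(-10655 - 42140) - 60061) = 1/((1240 + (23718 + 121 - 3421))*(-52795) - 60061) = 1/((1240 + 20418)*(-52795) - 60061) = 1/(21658*(-52795) - 60061) = 1/(-1143434110 - 60061) = 1/(-1143494171) = -1/1143494171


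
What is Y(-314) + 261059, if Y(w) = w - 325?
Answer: 260420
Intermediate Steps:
Y(w) = -325 + w
Y(-314) + 261059 = (-325 - 314) + 261059 = -639 + 261059 = 260420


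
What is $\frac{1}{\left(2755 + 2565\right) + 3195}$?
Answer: $\frac{1}{8515} \approx 0.00011744$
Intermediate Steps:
$\frac{1}{\left(2755 + 2565\right) + 3195} = \frac{1}{5320 + 3195} = \frac{1}{8515}$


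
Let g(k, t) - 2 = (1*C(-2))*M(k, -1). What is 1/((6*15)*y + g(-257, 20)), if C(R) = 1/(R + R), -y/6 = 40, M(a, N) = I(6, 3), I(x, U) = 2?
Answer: -2/43197 ≈ -4.6300e-5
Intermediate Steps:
M(a, N) = 2
y = -240 (y = -6*40 = -240)
C(R) = 1/(2*R)
g(k, t) = 3/2 (g(k, t) = 2 + (1*((1/2)/(-2)))*2 = 2 + (1*((1/2)*(-1/2)))*2 = 2 + (1*(-1/4))*2 = 2 - 1/4*2 = 2 - 1/2 = 3/2)
1/((6*15)*y + g(-257, 20)) = 1/((6*15)*(-240) + 3/2) = 1/(90*(-240) + 3/2) = 1/(-21600 + 3/2) = 1/(-43197/2) = -2/43197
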